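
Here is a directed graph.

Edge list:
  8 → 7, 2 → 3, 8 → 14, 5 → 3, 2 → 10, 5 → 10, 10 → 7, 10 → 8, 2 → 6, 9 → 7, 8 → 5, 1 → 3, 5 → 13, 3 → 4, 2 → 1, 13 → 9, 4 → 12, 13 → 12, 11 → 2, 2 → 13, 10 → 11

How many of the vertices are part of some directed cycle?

5

A vertex is on a directed cycle iff it belongs to a strongly connected component of size ≥ 2 (or has a self-loop).
The vertices on cycles are {2, 5, 8, 10, 11} — 5 in total.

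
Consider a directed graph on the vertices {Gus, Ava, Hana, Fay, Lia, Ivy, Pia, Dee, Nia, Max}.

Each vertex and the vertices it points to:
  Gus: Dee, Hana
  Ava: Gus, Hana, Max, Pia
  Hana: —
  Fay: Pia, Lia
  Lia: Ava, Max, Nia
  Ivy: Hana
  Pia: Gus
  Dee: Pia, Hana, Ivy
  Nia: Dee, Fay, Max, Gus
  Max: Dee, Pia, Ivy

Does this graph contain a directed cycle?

DFS with white/gray/black marking, starting from Ivy:
Ivy gray
  Hana gray
  Hana black
Ivy black
Gus gray
  Dee gray
    Pia gray
      Pia→Gus: Gus is gray → back edge
Back edge found, so a cycle exists: Gus → Dee → Pia → Gus.

Yes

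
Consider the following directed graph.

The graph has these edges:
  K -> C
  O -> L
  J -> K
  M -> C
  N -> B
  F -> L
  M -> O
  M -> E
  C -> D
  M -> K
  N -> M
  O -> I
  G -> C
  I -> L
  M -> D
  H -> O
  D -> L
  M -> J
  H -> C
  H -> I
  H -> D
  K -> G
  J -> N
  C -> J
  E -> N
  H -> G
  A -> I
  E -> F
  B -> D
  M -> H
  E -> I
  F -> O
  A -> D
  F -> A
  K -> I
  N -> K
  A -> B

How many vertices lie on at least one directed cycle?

A vertex is on a directed cycle iff it belongs to a strongly connected component of size ≥ 2 (or has a self-loop).
The vertices on cycles are {C, E, G, H, J, K, M, N} — 8 in total.

8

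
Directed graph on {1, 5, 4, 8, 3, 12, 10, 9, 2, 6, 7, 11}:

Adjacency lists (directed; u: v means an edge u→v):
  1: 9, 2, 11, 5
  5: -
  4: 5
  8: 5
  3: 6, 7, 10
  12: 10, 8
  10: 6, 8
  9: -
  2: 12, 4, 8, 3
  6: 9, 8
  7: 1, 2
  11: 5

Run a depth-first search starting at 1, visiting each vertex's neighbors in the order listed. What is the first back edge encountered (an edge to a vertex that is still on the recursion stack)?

7→1

DFS from 1 (visiting each vertex's neighbors in the order listed); mark gray on enter, black on exit:
1 gray
  9 gray
  9 black
  2 gray
    12 gray
      10 gray
        6 gray
          6→9: 9 black — skip
          8 gray
            5 gray
            5 black
          8 black
        6 black
        10→8: 8 black — skip
      10 black
      12→8: 8 black — skip
    12 black
    4 gray
      4→5: 5 black — skip
    4 black
    2→8: 8 black — skip
    3 gray
      3→6: 6 black — skip
      7 gray
        7→1: 1 is gray → back edge
First back edge: 7 → 1.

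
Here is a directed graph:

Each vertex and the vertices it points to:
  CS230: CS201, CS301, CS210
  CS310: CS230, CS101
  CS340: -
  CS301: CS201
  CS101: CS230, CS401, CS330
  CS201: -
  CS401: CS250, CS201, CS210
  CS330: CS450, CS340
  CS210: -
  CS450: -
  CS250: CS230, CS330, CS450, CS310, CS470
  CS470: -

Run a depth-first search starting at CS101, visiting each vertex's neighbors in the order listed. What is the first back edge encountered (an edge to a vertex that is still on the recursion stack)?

CS310→CS101

DFS from CS101 (visiting each vertex's neighbors in the order listed); mark gray on enter, black on exit:
CS101 gray
  CS230 gray
    CS201 gray
    CS201 black
    CS301 gray
      CS301→CS201: CS201 black — skip
    CS301 black
    CS210 gray
    CS210 black
  CS230 black
  CS401 gray
    CS250 gray
      CS250→CS230: CS230 black — skip
      CS330 gray
        CS450 gray
        CS450 black
        CS340 gray
        CS340 black
      CS330 black
      CS250→CS450: CS450 black — skip
      CS310 gray
        CS310→CS230: CS230 black — skip
        CS310→CS101: CS101 is gray → back edge
First back edge: CS310 → CS101.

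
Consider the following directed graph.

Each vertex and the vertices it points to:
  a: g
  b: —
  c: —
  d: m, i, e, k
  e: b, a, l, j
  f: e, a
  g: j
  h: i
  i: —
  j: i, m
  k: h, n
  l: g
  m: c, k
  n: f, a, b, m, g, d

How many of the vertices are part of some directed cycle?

10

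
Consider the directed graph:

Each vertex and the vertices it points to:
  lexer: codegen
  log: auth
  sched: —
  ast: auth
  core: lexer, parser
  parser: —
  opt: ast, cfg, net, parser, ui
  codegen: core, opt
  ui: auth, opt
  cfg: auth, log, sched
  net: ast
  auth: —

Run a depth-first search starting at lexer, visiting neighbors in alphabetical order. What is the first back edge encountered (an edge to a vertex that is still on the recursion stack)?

core→lexer

DFS from lexer (visiting neighbors in alphabetical order); mark gray on enter, black on exit:
lexer gray
  codegen gray
    core gray
      core→lexer: lexer is gray → back edge
First back edge: core → lexer.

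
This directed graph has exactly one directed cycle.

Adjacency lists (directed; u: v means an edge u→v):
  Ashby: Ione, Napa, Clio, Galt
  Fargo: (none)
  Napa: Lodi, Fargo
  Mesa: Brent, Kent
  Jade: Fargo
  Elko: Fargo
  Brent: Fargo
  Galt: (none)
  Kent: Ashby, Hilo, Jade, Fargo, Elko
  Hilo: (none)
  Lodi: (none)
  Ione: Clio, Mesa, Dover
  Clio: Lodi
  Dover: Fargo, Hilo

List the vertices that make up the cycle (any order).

DFS with gray/black marking from Ashby:
Ashby gray
  Ione gray
    Clio gray
      Lodi gray
      Lodi black
    Clio black
    Mesa gray
      Brent gray
        Fargo gray
        Fargo black
      Brent black
      Kent gray
        Kent→Ashby: Ashby is gray → back edge
Back edge closes the cycle Ashby → Ione → Mesa → Kent → Ashby; its vertices are {Ione, Kent, Mesa, Ashby}.

Ione, Kent, Mesa, Ashby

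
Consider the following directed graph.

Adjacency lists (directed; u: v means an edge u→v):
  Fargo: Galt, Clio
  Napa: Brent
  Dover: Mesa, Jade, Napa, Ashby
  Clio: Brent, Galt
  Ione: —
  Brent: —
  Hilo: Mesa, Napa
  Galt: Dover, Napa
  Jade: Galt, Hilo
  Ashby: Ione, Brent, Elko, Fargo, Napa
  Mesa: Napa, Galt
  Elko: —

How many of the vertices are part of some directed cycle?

A vertex is on a directed cycle iff it belongs to a strongly connected component of size ≥ 2 (or has a self-loop).
The vertices on cycles are {Clio, Galt, Hilo, Jade, Mesa, Ashby, Dover, Fargo} — 8 in total.

8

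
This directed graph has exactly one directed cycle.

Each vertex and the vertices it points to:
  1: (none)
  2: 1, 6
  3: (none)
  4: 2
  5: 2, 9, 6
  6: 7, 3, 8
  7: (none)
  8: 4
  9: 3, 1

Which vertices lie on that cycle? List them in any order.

2, 4, 6, 8

DFS with gray/black marking from 2:
2 gray
  1 gray
  1 black
  6 gray
    7 gray
    7 black
    3 gray
    3 black
    8 gray
      4 gray
        4→2: 2 is gray → back edge
Back edge closes the cycle 2 → 6 → 8 → 4 → 2; its vertices are {2, 4, 6, 8}.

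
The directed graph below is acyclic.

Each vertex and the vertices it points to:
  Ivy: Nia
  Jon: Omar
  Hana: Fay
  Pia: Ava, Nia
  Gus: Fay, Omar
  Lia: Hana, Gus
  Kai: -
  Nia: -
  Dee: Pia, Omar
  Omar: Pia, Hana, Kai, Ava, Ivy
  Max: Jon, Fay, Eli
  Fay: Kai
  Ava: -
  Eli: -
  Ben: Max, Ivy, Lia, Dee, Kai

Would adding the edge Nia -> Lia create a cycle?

Adding Nia→Lia creates a cycle iff Lia can already reach Nia.
Path from Lia: Lia → Gus → Omar → Pia → Nia.
So Lia → … → Nia → Lia is a cycle.

Yes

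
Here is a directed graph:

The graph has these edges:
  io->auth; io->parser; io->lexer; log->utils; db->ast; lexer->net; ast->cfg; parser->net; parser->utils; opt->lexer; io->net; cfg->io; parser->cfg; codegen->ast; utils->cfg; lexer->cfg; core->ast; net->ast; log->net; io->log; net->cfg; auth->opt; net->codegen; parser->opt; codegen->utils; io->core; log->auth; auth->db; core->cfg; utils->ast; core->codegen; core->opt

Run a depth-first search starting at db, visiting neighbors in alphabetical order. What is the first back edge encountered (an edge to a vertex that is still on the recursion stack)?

auth→db

DFS from db (visiting neighbors in alphabetical order); mark gray on enter, black on exit:
db gray
  ast gray
    cfg gray
      io gray
        auth gray
          auth→db: db is gray → back edge
First back edge: auth → db.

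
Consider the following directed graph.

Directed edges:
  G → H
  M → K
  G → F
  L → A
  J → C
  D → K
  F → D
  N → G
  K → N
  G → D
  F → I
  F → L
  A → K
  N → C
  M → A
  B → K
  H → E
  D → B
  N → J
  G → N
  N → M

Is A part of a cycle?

Yes

A is on a cycle iff A can reach itself via ≥1 edge.
A → K → N → M → A — yes.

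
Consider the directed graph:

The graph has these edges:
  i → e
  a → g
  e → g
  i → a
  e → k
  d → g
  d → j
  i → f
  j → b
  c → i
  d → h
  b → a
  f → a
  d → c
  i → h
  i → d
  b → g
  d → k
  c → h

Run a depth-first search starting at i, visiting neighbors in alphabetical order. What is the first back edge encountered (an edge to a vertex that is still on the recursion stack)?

c->i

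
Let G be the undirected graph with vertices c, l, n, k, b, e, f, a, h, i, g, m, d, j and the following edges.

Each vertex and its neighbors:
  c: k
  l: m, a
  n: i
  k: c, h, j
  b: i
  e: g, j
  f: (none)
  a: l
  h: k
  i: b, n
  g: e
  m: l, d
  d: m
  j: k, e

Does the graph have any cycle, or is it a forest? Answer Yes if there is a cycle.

DFS, tracking each vertex's parent; an edge to a visited non-parent vertex closes a cycle.
Start from m:
visit m (parent –)
  visit l (parent m)
    l–m: parent, skip
    visit a (parent l)
      a–l: parent, skip
  visit d (parent m)
    d–m: parent, skip
visit c (parent –)
  visit k (parent c)
    k–c: parent, skip
    visit h (parent k)
      h–k: parent, skip
    visit j (parent k)
      j–k: parent, skip
      visit e (parent j)
        visit g (parent e)
          g–e: parent, skip
        e–j: parent, skip
visit n (parent –)
  visit i (parent n)
    visit b (parent i)
      b–i: parent, skip
    i–n: parent, skip
visit f (parent –)
No non-parent visited neighbor found — the graph is a forest.

No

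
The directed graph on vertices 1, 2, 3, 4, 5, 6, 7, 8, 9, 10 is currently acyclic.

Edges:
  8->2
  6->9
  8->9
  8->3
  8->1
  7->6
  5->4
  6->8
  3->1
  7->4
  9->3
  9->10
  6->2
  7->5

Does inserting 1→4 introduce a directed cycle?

Adding 1→4 creates a cycle iff 4 can already reach 1.
Explore from 4: no path reaches 1. The graph stays acyclic.

No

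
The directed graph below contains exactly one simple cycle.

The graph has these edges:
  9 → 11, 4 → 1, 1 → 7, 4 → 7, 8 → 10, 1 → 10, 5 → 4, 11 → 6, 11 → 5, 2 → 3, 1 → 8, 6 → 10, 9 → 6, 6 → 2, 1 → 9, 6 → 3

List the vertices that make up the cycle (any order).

DFS with gray/black marking from 1:
1 gray
  8 gray
    10 gray
    10 black
  8 black
  7 gray
  7 black
  1→10: 10 black — skip
  9 gray
    11 gray
      5 gray
        4 gray
          4→1: 1 is gray → back edge
Back edge closes the cycle 1 → 9 → 11 → 5 → 4 → 1; its vertices are {1, 4, 5, 9, 11}.

1, 4, 5, 9, 11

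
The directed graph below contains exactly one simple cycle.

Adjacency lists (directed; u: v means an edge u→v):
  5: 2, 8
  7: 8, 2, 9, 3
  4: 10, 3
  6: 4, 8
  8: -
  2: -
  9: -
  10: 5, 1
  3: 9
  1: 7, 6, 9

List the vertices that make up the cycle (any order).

1, 4, 6, 10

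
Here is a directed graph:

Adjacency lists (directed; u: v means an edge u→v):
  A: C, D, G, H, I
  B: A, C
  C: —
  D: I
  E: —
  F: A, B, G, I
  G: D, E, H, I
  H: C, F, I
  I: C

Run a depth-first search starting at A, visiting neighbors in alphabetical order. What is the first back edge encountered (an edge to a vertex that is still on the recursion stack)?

F->A

DFS from A (visiting neighbors in alphabetical order); mark gray on enter, black on exit:
A gray
  C gray
  C black
  D gray
    I gray
      I→C: C black — skip
    I black
  D black
  G gray
    G→D: D black — skip
    E gray
    E black
    H gray
      H→C: C black — skip
      F gray
        F→A: A is gray → back edge
First back edge: F → A.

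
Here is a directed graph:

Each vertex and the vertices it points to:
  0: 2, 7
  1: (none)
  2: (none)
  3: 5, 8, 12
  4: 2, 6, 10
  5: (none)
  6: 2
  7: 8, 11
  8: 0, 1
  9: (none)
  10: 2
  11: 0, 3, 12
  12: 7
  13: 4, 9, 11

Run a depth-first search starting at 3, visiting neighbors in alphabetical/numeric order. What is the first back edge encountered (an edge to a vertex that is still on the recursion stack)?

DFS from 3 (visiting neighbors in alphabetical/numeric order); mark gray on enter, black on exit:
3 gray
  5 gray
  5 black
  8 gray
    0 gray
      2 gray
      2 black
      7 gray
        7→8: 8 is gray → back edge
First back edge: 7 → 8.

7->8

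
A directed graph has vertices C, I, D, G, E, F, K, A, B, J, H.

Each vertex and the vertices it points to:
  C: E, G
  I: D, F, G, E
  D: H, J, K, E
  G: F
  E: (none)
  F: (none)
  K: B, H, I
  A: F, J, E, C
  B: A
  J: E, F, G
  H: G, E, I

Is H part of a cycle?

H is on a cycle iff H can reach itself via ≥1 edge.
H → I → D → H — yes.

Yes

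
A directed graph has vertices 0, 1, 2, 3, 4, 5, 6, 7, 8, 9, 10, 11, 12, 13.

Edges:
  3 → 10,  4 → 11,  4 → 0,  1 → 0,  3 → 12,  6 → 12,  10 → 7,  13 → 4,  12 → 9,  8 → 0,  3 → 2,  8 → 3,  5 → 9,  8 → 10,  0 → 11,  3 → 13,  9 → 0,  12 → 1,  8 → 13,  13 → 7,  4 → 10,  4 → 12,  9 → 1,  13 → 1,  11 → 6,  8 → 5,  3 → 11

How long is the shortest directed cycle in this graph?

For each vertex v, BFS finds the shortest path from v back to v.
The shortest such closed walk is 9 → 0 → 11 → 6 → 12 → 9, length 5.

5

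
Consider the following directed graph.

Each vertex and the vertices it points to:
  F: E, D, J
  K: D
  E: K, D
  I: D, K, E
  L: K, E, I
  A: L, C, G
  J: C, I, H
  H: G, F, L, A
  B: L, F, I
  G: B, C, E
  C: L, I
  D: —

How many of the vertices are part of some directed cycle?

A vertex is on a directed cycle iff it belongs to a strongly connected component of size ≥ 2 (or has a self-loop).
The vertices on cycles are {A, B, F, G, H, J} — 6 in total.

6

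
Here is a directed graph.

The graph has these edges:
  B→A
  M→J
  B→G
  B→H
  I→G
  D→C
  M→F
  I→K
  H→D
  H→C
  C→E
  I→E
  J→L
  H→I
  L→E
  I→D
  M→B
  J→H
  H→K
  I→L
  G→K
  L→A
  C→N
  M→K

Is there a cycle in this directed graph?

No

DFS with white/gray/black marking, starting from A:
A gray
A black
B gray
  H gray
    I gray
      E gray
      E black
      G gray
        K gray
        K black
      G black
      D gray
        C gray
          C→E: E black — skip
          N gray
          N black
        C black
      D black
      I→K: K black — skip
      L gray
        L→A: A black — skip
        L→E: E black — skip
      L black
    I black
    H→D: D black — skip
    H→K: K black — skip
    H→C: C black — skip
  H black
  B→A: A black — skip
  B→G: G black — skip
B black
F gray
F black
J gray
  J→H: H black — skip
  J→L: L black — skip
J black
M gray
  M→F: F black — skip
  M→K: K black — skip
  M→B: B black — skip
  M→J: J black — skip
M black
Every edge goes to a white or black vertex — no back edge, so the graph is acyclic.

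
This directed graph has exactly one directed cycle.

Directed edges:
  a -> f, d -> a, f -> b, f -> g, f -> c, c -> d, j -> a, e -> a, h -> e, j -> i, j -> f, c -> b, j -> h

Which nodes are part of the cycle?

a, c, d, f

DFS with gray/black marking from f:
f gray
  c gray
    d gray
      a gray
        a→f: f is gray → back edge
Back edge closes the cycle f → c → d → a → f; its vertices are {a, c, d, f}.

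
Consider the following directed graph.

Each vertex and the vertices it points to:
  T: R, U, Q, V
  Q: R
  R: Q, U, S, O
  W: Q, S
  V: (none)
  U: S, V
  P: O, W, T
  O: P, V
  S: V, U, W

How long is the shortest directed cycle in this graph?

For each vertex v, BFS finds the shortest path from v back to v.
The shortest such closed walk is P → O → P, length 2.

2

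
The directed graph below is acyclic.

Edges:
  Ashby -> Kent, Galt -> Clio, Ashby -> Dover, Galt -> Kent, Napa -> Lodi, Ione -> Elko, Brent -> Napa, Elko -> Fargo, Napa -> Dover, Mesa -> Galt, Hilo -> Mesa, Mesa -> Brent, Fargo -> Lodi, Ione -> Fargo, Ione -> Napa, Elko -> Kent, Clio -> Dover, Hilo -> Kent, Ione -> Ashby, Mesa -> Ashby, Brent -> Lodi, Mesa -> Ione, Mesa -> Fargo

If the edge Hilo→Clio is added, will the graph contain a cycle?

No

Adding Hilo→Clio creates a cycle iff Clio can already reach Hilo.
Explore from Clio: no path reaches Hilo. The graph stays acyclic.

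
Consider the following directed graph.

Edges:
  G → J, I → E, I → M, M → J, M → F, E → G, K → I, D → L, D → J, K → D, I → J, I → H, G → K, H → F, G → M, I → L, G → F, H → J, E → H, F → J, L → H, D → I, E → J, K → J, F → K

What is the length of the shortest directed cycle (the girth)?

4

For each vertex v, BFS finds the shortest path from v back to v.
The shortest such closed walk is I → M → F → K → I, length 4.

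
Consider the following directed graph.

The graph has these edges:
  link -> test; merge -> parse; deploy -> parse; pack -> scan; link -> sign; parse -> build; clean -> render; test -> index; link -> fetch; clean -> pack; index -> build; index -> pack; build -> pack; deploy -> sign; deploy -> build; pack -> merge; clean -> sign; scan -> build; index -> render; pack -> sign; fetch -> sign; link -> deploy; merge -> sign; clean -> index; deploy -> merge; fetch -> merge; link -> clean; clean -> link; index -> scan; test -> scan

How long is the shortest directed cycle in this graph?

For each vertex v, BFS finds the shortest path from v back to v.
The shortest such closed walk is link → clean → link, length 2.

2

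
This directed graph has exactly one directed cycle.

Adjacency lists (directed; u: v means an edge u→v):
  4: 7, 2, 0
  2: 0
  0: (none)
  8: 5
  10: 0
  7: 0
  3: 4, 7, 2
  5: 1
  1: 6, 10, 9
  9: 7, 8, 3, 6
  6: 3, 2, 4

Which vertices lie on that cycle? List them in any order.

1, 5, 8, 9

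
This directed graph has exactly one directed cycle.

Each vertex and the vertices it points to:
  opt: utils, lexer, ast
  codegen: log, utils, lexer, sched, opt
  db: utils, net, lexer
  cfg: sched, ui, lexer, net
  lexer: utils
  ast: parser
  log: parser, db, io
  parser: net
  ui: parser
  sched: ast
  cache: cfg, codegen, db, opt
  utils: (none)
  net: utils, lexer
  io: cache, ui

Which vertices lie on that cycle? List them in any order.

DFS with gray/black marking from cache:
cache gray
  cfg gray
    sched gray
      ast gray
        parser gray
          net gray
            utils gray
            utils black
            lexer gray
              lexer→utils: utils black — skip
            lexer black
          net black
        parser black
      ast black
    sched black
    ui gray
      ui→parser: parser black — skip
    ui black
    cfg→lexer: lexer black — skip
    cfg→net: net black — skip
  cfg black
  codegen gray
    log gray
      log→parser: parser black — skip
      db gray
        db→utils: utils black — skip
        db→net: net black — skip
        db→lexer: lexer black — skip
      db black
      io gray
        io→cache: cache is gray → back edge
Back edge closes the cycle cache → codegen → log → io → cache; its vertices are {io, log, cache, codegen}.

io, log, cache, codegen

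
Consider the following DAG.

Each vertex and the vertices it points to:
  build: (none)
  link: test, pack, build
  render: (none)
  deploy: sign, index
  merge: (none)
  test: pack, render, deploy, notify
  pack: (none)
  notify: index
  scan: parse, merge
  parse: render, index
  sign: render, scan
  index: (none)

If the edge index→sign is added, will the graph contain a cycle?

Yes

Adding index→sign creates a cycle iff sign can already reach index.
Path from sign: sign → scan → parse → index.
So sign → … → index → sign is a cycle.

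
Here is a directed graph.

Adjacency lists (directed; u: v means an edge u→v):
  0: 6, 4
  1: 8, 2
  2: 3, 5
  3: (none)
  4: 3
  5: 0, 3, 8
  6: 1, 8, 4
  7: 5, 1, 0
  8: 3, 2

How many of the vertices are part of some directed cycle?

A vertex is on a directed cycle iff it belongs to a strongly connected component of size ≥ 2 (or has a self-loop).
The vertices on cycles are {0, 1, 2, 5, 6, 8} — 6 in total.

6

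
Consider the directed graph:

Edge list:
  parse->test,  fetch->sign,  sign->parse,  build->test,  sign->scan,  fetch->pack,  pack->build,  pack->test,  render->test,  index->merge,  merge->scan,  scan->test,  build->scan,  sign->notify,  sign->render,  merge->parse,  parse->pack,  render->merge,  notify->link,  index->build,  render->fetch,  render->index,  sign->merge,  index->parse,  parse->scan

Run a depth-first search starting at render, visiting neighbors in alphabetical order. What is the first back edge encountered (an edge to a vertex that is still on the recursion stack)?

sign→render

DFS from render (visiting neighbors in alphabetical order); mark gray on enter, black on exit:
render gray
  fetch gray
    pack gray
      build gray
        scan gray
          test gray
          test black
        scan black
        build→test: test black — skip
      build black
      pack→test: test black — skip
    pack black
    sign gray
      merge gray
        parse gray
          parse→pack: pack black — skip
          parse→scan: scan black — skip
          parse→test: test black — skip
        parse black
        merge→scan: scan black — skip
      merge black
      notify gray
        link gray
        link black
      notify black
      sign→parse: parse black — skip
      sign→render: render is gray → back edge
First back edge: sign → render.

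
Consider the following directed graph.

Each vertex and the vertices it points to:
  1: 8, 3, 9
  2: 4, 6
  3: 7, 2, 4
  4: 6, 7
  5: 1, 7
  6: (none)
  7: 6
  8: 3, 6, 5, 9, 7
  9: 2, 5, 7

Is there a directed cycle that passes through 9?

Yes

9 is on a cycle iff 9 can reach itself via ≥1 edge.
9 → 5 → 1 → 9 — yes.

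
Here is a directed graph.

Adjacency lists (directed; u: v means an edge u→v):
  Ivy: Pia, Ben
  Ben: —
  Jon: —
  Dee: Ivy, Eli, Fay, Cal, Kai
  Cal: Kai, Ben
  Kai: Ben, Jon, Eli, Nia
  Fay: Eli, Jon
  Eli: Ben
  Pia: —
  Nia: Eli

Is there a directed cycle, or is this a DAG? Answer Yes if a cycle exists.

No

DFS with white/gray/black marking, starting from Jon:
Jon gray
Jon black
Ivy gray
  Pia gray
  Pia black
  Ben gray
  Ben black
Ivy black
Dee gray
  Dee→Ivy: Ivy black — skip
  Eli gray
    Eli→Ben: Ben black — skip
  Eli black
  Fay gray
    Fay→Eli: Eli black — skip
    Fay→Jon: Jon black — skip
  Fay black
  Cal gray
    Kai gray
      Kai→Ben: Ben black — skip
      Kai→Jon: Jon black — skip
      Kai→Eli: Eli black — skip
      Nia gray
        Nia→Eli: Eli black — skip
      Nia black
    Kai black
    Cal→Ben: Ben black — skip
  Cal black
  Dee→Kai: Kai black — skip
Dee black
Every edge goes to a white or black vertex — no back edge, so the graph is acyclic.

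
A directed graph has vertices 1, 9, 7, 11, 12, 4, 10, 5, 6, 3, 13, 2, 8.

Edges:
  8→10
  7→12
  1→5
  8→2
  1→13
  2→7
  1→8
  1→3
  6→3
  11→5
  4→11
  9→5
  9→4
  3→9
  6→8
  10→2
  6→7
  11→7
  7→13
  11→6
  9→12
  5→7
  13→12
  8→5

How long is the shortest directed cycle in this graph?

5

For each vertex v, BFS finds the shortest path from v back to v.
The shortest such closed walk is 3 → 9 → 4 → 11 → 6 → 3, length 5.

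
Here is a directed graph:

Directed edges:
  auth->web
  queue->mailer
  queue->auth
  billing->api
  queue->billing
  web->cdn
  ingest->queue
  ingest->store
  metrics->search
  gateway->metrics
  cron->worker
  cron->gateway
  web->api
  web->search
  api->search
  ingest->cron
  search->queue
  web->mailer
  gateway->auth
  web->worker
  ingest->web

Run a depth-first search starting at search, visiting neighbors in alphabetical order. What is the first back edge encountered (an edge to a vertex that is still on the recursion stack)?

DFS from search (visiting neighbors in alphabetical order); mark gray on enter, black on exit:
search gray
  queue gray
    auth gray
      web gray
        api gray
          api→search: search is gray → back edge
First back edge: api → search.

api→search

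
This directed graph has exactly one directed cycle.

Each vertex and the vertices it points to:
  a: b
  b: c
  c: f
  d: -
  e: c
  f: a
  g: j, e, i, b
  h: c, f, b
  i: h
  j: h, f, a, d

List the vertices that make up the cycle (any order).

DFS with gray/black marking from a:
a gray
  b gray
    c gray
      f gray
        f→a: a is gray → back edge
Back edge closes the cycle a → b → c → f → a; its vertices are {a, b, c, f}.

a, b, c, f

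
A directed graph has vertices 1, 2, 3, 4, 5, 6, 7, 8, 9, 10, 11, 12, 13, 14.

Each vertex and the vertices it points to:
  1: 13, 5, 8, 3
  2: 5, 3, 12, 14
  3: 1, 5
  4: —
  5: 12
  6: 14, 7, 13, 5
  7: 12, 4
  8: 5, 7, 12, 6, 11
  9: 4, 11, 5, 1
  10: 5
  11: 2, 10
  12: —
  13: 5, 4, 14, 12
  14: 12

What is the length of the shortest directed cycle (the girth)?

For each vertex v, BFS finds the shortest path from v back to v.
The shortest such closed walk is 1 → 3 → 1, length 2.

2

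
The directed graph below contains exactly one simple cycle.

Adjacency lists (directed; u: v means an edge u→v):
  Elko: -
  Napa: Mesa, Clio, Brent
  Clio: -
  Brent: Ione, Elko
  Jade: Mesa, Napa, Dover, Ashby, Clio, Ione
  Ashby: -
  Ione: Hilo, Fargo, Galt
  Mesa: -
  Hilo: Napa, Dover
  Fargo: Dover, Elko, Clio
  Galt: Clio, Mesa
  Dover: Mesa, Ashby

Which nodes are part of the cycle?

DFS with gray/black marking from Ione:
Ione gray
  Hilo gray
    Napa gray
      Mesa gray
      Mesa black
      Clio gray
      Clio black
      Brent gray
        Brent→Ione: Ione is gray → back edge
Back edge closes the cycle Ione → Hilo → Napa → Brent → Ione; its vertices are {Hilo, Ione, Napa, Brent}.

Hilo, Ione, Napa, Brent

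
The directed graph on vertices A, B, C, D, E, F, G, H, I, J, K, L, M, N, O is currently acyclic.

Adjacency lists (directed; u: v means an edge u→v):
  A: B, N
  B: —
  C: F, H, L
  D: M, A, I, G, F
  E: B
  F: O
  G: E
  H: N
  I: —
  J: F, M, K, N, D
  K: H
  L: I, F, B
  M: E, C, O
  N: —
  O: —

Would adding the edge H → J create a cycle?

Adding H→J creates a cycle iff J can already reach H.
Path from J: J → K → H.
So J → … → H → J is a cycle.

Yes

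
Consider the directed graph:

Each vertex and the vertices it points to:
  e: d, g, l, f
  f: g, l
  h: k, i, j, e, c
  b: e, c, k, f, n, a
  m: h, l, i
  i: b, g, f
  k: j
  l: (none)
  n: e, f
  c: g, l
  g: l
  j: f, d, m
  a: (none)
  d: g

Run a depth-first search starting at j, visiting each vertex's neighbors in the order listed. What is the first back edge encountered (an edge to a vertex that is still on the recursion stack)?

k->j

DFS from j (visiting each vertex's neighbors in the order listed); mark gray on enter, black on exit:
j gray
  f gray
    g gray
      l gray
      l black
    g black
    f→l: l black — skip
  f black
  d gray
    d→g: g black — skip
  d black
  m gray
    h gray
      k gray
        k→j: j is gray → back edge
First back edge: k → j.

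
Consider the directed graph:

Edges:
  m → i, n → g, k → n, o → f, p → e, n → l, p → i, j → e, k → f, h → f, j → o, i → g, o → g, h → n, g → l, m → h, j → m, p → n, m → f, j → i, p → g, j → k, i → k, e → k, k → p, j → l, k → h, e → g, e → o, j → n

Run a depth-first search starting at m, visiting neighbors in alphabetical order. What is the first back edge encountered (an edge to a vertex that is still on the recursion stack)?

e→k

DFS from m (visiting neighbors in alphabetical order); mark gray on enter, black on exit:
m gray
  f gray
  f black
  h gray
    h→f: f black — skip
    n gray
      g gray
        l gray
        l black
      g black
      n→l: l black — skip
    n black
  h black
  i gray
    i→g: g black — skip
    k gray
      k→f: f black — skip
      k→h: h black — skip
      k→n: n black — skip
      p gray
        e gray
          e→g: g black — skip
          e→k: k is gray → back edge
First back edge: e → k.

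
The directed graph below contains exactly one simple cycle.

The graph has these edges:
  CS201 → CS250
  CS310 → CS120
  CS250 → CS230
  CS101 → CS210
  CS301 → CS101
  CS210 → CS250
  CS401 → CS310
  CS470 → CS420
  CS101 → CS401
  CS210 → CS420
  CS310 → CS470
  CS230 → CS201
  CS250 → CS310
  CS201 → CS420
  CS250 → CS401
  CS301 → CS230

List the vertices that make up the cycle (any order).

CS201, CS230, CS250

DFS with gray/black marking from CS230:
CS230 gray
  CS201 gray
    CS420 gray
    CS420 black
    CS250 gray
      CS310 gray
        CS470 gray
          CS470→CS420: CS420 black — skip
        CS470 black
        CS120 gray
        CS120 black
      CS310 black
      CS401 gray
        CS401→CS310: CS310 black — skip
      CS401 black
      CS250→CS230: CS230 is gray → back edge
Back edge closes the cycle CS230 → CS201 → CS250 → CS230; its vertices are {CS201, CS230, CS250}.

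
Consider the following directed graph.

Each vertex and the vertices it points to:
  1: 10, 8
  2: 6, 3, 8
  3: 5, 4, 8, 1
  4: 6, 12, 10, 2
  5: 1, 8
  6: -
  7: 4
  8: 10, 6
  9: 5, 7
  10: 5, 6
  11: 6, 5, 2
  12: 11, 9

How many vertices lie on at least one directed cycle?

11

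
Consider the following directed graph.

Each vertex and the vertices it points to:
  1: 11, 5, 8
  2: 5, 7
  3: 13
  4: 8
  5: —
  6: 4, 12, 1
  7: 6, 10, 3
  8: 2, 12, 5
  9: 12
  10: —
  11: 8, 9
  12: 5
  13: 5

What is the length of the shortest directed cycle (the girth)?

5

For each vertex v, BFS finds the shortest path from v back to v.
The shortest such closed walk is 7 → 6 → 1 → 8 → 2 → 7, length 5.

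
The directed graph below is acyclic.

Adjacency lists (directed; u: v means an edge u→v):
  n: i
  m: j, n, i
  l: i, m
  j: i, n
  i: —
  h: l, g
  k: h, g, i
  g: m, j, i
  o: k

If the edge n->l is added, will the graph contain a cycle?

Yes

Adding n→l creates a cycle iff l can already reach n.
Path from l: l → m → n.
So l → … → n → l is a cycle.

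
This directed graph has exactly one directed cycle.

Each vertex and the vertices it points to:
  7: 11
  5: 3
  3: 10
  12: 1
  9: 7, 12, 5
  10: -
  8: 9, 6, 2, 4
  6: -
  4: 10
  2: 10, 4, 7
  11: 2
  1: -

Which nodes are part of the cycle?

2, 7, 11

DFS with gray/black marking from 2:
2 gray
  10 gray
  10 black
  4 gray
    4→10: 10 black — skip
  4 black
  7 gray
    11 gray
      11→2: 2 is gray → back edge
Back edge closes the cycle 2 → 7 → 11 → 2; its vertices are {2, 7, 11}.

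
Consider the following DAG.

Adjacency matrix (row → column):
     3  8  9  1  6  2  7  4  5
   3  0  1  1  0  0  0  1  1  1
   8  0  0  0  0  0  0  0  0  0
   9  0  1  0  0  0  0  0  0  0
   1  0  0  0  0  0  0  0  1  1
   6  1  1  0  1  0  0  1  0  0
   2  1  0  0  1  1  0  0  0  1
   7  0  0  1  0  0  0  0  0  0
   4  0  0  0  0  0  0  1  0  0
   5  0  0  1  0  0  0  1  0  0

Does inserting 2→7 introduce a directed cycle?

Adding 2→7 creates a cycle iff 7 can already reach 2.
Explore from 7: no path reaches 2. The graph stays acyclic.

No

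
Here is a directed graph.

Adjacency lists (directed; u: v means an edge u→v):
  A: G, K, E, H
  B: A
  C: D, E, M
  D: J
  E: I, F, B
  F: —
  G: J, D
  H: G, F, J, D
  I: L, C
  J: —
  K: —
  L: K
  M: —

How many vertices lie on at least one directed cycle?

5

A vertex is on a directed cycle iff it belongs to a strongly connected component of size ≥ 2 (or has a self-loop).
The vertices on cycles are {A, B, C, E, I} — 5 in total.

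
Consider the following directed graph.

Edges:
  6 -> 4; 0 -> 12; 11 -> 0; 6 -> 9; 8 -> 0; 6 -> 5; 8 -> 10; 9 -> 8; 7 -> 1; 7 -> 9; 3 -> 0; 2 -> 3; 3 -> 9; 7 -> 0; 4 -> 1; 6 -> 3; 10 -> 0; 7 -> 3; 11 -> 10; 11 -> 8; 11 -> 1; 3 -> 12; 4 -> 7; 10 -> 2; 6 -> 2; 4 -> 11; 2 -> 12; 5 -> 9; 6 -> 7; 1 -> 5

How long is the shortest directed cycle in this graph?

For each vertex v, BFS finds the shortest path from v back to v.
The shortest such closed walk is 8 → 10 → 2 → 3 → 9 → 8, length 5.

5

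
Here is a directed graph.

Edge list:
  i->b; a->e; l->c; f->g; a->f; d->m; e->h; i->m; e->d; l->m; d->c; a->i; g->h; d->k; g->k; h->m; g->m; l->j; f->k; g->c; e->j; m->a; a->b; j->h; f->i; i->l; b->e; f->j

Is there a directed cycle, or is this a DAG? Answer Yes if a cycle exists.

Yes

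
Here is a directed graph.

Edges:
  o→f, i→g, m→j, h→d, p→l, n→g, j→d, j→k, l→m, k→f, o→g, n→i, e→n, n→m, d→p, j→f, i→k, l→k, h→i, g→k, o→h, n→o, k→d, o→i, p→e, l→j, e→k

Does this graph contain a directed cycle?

DFS with white/gray/black marking, starting from l:
l gray
  j gray
    f gray
    f black
    d gray
      p gray
        p→l: l is gray → back edge
Back edge found, so a cycle exists: l → j → d → p → l.

Yes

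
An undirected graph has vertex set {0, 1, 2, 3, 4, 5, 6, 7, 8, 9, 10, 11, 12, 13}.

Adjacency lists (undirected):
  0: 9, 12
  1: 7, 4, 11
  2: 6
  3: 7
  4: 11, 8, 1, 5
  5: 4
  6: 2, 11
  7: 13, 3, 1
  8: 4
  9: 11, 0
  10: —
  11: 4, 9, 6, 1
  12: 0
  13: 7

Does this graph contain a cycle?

Yes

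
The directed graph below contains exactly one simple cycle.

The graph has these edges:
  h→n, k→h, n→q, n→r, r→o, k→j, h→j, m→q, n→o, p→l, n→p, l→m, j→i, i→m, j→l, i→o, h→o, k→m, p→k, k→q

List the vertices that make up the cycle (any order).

h, k, n, p

DFS with gray/black marking from h:
h gray
  n gray
    r gray
      o gray
      o black
    r black
    n→o: o black — skip
    q gray
    q black
    p gray
      l gray
        m gray
          m→q: q black — skip
        m black
      l black
      k gray
        k→m: m black — skip
        k→q: q black — skip
        j gray
          j→l: l black — skip
          i gray
            i→m: m black — skip
            i→o: o black — skip
          i black
        j black
        k→h: h is gray → back edge
Back edge closes the cycle h → n → p → k → h; its vertices are {h, k, n, p}.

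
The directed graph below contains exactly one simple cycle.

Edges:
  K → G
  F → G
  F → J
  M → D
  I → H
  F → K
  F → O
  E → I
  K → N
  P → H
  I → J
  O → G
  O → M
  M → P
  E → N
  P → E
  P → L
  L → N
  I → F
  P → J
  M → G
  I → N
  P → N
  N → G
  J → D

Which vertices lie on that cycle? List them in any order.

E, F, I, M, O, P

DFS with gray/black marking from I:
I gray
  N gray
    G gray
    G black
  N black
  J gray
    D gray
    D black
  J black
  F gray
    O gray
      O→G: G black — skip
      M gray
        M→D: D black — skip
        M→G: G black — skip
        P gray
          L gray
            L→N: N black — skip
          L black
          H gray
          H black
          P→J: J black — skip
          P→N: N black — skip
          E gray
            E→N: N black — skip
            E→I: I is gray → back edge
Back edge closes the cycle I → F → O → M → P → E → I; its vertices are {E, F, I, M, O, P}.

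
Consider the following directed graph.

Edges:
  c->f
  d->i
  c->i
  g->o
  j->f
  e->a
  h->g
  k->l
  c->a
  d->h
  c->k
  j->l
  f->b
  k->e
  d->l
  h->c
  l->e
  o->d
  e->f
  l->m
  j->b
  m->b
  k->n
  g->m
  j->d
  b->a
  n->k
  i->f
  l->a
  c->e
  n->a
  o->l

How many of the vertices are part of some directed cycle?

A vertex is on a directed cycle iff it belongs to a strongly connected component of size ≥ 2 (or has a self-loop).
The vertices on cycles are {d, g, h, k, n, o} — 6 in total.

6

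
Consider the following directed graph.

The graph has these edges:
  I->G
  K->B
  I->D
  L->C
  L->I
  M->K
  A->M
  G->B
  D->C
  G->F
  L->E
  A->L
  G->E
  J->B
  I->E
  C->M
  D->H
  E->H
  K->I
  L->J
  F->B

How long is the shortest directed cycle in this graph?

For each vertex v, BFS finds the shortest path from v back to v.
The shortest such closed walk is I → D → C → M → K → I, length 5.

5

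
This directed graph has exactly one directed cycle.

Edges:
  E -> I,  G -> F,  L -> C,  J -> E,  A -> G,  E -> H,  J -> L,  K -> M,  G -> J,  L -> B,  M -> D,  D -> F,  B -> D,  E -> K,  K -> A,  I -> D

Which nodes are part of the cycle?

DFS with gray/black marking from J:
J gray
  L gray
    C gray
    C black
    B gray
      D gray
        F gray
        F black
      D black
    B black
  L black
  E gray
    K gray
      M gray
        M→D: D black — skip
      M black
      A gray
        G gray
          G→F: F black — skip
          G→J: J is gray → back edge
Back edge closes the cycle J → E → K → A → G → J; its vertices are {A, E, G, J, K}.

A, E, G, J, K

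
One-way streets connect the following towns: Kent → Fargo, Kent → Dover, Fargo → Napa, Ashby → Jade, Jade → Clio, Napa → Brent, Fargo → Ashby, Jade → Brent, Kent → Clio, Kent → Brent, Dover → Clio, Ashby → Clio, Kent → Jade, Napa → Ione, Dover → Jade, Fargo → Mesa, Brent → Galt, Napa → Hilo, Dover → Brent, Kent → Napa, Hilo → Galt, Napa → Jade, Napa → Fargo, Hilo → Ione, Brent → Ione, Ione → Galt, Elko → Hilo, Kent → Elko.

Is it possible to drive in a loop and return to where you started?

Yes

DFS with white/gray/black marking, starting from Jade:
Jade gray
  Brent gray
    Galt gray
    Galt black
    Ione gray
      Ione→Galt: Galt black — skip
    Ione black
  Brent black
  Clio gray
  Clio black
Jade black
Kent gray
  Kent→Jade: Jade black — skip
  Elko gray
    Hilo gray
      Hilo→Ione: Ione black — skip
      Hilo→Galt: Galt black — skip
    Hilo black
  Elko black
  Kent→Clio: Clio black — skip
  Dover gray
    Dover→Jade: Jade black — skip
    Dover→Clio: Clio black — skip
    Dover→Brent: Brent black — skip
  Dover black
  Kent→Brent: Brent black — skip
  Napa gray
    Fargo gray
      Mesa gray
      Mesa black
      Fargo→Napa: Napa is gray → back edge
Back edge found, so a cycle exists: Napa → Fargo → Napa.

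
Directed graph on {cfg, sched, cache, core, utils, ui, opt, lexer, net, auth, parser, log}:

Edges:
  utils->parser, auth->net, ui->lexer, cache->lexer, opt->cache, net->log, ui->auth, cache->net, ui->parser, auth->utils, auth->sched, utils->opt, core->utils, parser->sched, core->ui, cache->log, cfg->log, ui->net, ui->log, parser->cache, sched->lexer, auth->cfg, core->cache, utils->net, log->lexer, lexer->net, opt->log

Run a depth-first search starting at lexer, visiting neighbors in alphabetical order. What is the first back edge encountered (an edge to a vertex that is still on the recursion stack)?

log->lexer

DFS from lexer (visiting neighbors in alphabetical order); mark gray on enter, black on exit:
lexer gray
  net gray
    log gray
      log→lexer: lexer is gray → back edge
First back edge: log → lexer.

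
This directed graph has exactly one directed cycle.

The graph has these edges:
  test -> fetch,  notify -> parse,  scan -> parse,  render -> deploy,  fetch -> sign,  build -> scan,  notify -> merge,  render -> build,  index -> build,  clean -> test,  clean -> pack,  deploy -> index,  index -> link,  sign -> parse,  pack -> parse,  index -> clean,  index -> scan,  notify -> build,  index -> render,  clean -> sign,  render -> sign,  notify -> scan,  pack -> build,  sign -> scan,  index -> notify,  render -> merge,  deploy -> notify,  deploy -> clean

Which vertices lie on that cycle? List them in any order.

DFS with gray/black marking from render:
render gray
  build gray
    scan gray
      parse gray
      parse black
    scan black
  build black
  sign gray
    sign→parse: parse black — skip
    sign→scan: scan black — skip
  sign black
  deploy gray
    index gray
      index→render: render is gray → back edge
Back edge closes the cycle render → deploy → index → render; its vertices are {index, deploy, render}.

index, deploy, render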